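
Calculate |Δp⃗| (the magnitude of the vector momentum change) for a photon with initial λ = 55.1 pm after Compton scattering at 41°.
8.3787e-24 kg·m/s

Photon momentum magnitude is p = h/λ.

Initial momentum:
p₀ = h/λ = 6.6261e-34/5.5100e-11 = 1.2026e-23 kg·m/s

After scattering:
λ' = λ + Δλ = 55.1 + 0.5952 = 55.6952 pm
p' = h/λ' = 6.6261e-34/5.5695e-11 = 1.1897e-23 kg·m/s

Momentum is a vector; the scattered photon's direction makes angle θ = 41° with the incident direction. The magnitude of the vector change Δp⃗ = p⃗₀ − p⃗' is found from the law of cosines:
|Δp⃗|² = p₀² + p'² − 2p₀p'cos θ
|Δp⃗|² = (1.2026e-23)² + (1.1897e-23)² − 2·1.2026e-23·1.1897e-23·cos(41°)
|Δp⃗| = 8.3787e-24 kg·m/s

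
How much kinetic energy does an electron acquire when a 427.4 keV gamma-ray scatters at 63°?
133.9936 keV

By energy conservation: K_e = E_initial - E_final

First find the scattered photon energy:
Initial wavelength: λ = hc/E = 2.9009 pm
Compton shift: Δλ = λ_C(1 - cos(63°)) = 1.3248 pm
Final wavelength: λ' = 2.9009 + 1.3248 = 4.2257 pm
Final photon energy: E' = hc/λ' = 293.4064 keV

Electron kinetic energy:
K_e = E - E' = 427.4000 - 293.4064 = 133.9936 keV

(Intermediate values are shown rounded; full precision is carried through to the final answer.)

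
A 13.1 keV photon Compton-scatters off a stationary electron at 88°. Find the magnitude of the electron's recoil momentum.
9.6100e-24 kg·m/s

The electron is initially at rest, so by conservation of momentum:
p⃗_e = p⃗₀ − p⃗'  (incident photon momentum minus scattered photon momentum)

Photon momentum magnitudes (p = h/λ = E/c):
λ₀ = hc/E₀ = 94.6444 pm → p₀ = h/λ₀ = 7.0010e-24 kg·m/s
Δλ = λ_C(1 − cos 88°) = 2.3416 pm
λ' = 96.9861 pm → p' = h/λ' = 6.8320e-24 kg·m/s

The scattered photon makes angle θ = 88° with the incident direction, so by the law of cosines:
|p⃗_e|² = p₀² + p'² − 2p₀p'cos θ
|p⃗_e|² = (7.0010e-24)² + (6.8320e-24)² − 2·7.0010e-24·6.8320e-24·cos(88°)
|p⃗_e| = 9.6100e-24 kg·m/s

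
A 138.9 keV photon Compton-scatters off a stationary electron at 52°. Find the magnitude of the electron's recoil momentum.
6.2325e-23 kg·m/s

The electron is initially at rest, so by conservation of momentum:
p⃗_e = p⃗₀ − p⃗'  (incident photon momentum minus scattered photon momentum)

Photon momentum magnitudes (p = h/λ = E/c):
λ₀ = hc/E₀ = 8.9261 pm → p₀ = h/λ₀ = 7.4232e-23 kg·m/s
Δλ = λ_C(1 − cos 52°) = 0.9325 pm
λ' = 9.8587 pm → p' = h/λ' = 6.7211e-23 kg·m/s

The scattered photon makes angle θ = 52° with the incident direction, so by the law of cosines:
|p⃗_e|² = p₀² + p'² − 2p₀p'cos θ
|p⃗_e|² = (7.4232e-23)² + (6.7211e-23)² − 2·7.4232e-23·6.7211e-23·cos(52°)
|p⃗_e| = 6.2325e-23 kg·m/s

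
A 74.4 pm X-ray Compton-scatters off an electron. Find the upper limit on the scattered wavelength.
79.2526 pm (at θ = 180°)

The Compton shift is Δλ = λ_C(1 − cos θ).

Since cos θ ranges from −1 to 1, the factor (1 − cos θ) ranges from 0 to 2; the maximum shift occurs at θ = 180° (backscattering):
Δλ_max = 2λ_C = 2 × 2.4263 pm = 4.8526 pm

Maximum scattered wavelength:
λ'_max = λ₀ + Δλ_max = 74.4 + 4.8526 = 79.2526 pm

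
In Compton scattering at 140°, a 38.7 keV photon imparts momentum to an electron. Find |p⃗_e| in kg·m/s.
3.6587e-23 kg·m/s

The electron is initially at rest, so by conservation of momentum:
p⃗_e = p⃗₀ − p⃗'  (incident photon momentum minus scattered photon momentum)

Photon momentum magnitudes (p = h/λ = E/c):
λ₀ = hc/E₀ = 32.0373 pm → p₀ = h/λ₀ = 2.0682e-23 kg·m/s
Δλ = λ_C(1 − cos 140°) = 4.2850 pm
λ' = 36.3222 pm → p' = h/λ' = 1.8242e-23 kg·m/s

The scattered photon makes angle θ = 140° with the incident direction, so by the law of cosines:
|p⃗_e|² = p₀² + p'² − 2p₀p'cos θ
|p⃗_e|² = (2.0682e-23)² + (1.8242e-23)² − 2·2.0682e-23·1.8242e-23·cos(140°)
|p⃗_e| = 3.6587e-23 kg·m/s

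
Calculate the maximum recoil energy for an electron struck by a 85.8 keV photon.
21.5694 keV

Maximum energy transfer occurs at θ = 180° (backscattering).

Initial photon: E₀ = 85.8 keV → λ₀ = 14.4504 pm

Maximum Compton shift (at 180°):
Δλ_max = 2λ_C = 2 × 2.4263 = 4.8526 pm

Final wavelength:
λ' = 14.4504 + 4.8526 = 19.3030 pm

Minimum photon energy (maximum energy to electron):
E'_min = hc/λ' = 64.2306 keV

Maximum electron kinetic energy:
K_max = E₀ - E'_min = 85.8000 - 64.2306 = 21.5694 keV

(Intermediate values are shown rounded; full precision is carried through to the final answer.)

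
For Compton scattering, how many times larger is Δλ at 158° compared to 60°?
158° produces the larger shift by a factor of 3.854

Calculate both shifts using Δλ = λ_C(1 - cos θ):

For θ₁ = 60°:
Δλ₁ = 2.4263 × (1 - cos(60°))
Δλ₁ = 2.4263 × 0.5000
Δλ₁ = 1.2132 pm

For θ₂ = 158°:
Δλ₂ = 2.4263 × (1 - cos(158°))
Δλ₂ = 2.4263 × 1.9272
Δλ₂ = 4.6759 pm

The 158° angle produces the larger shift.
Ratio: 4.6759/1.2132 = 3.854

(Intermediate values are shown rounded; full precision is carried through to the final answer.)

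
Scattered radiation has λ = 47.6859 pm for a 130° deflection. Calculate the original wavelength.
43.7000 pm

From λ' = λ + Δλ, we have λ = λ' - Δλ

First calculate the Compton shift:
Δλ = λ_C(1 - cos θ)
Δλ = 2.4263 × (1 - cos(130°))
Δλ = 2.4263 × 1.6428
Δλ = 3.9859 pm

Initial wavelength:
λ = λ' - Δλ
λ = 47.6859 - 3.9859
λ = 43.7000 pm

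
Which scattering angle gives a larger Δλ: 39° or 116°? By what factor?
116° produces the larger shift by a factor of 6.454

Calculate both shifts using Δλ = λ_C(1 - cos θ):

For θ₁ = 39°:
Δλ₁ = 2.4263 × (1 - cos(39°))
Δλ₁ = 2.4263 × 0.2229
Δλ₁ = 0.5407 pm

For θ₂ = 116°:
Δλ₂ = 2.4263 × (1 - cos(116°))
Δλ₂ = 2.4263 × 1.4384
Δλ₂ = 3.4899 pm

The 116° angle produces the larger shift.
Ratio: 3.4899/0.5407 = 6.454

(Intermediate values are shown rounded; full precision is carried through to the final answer.)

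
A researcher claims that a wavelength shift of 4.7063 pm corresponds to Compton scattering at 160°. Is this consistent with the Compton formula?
Yes, consistent

Calculate the expected shift for θ = 160°:

Δλ_expected = λ_C(1 - cos(160°))
Δλ_expected = 2.4263 × (1 - cos(160°))
Δλ_expected = 2.4263 × 1.9397
Δλ_expected = 4.7063 pm

Given shift: 4.7063 pm
Expected shift: 4.7063 pm
Difference: 0.0000 pm

The values match. This is consistent with Compton scattering at the stated angle.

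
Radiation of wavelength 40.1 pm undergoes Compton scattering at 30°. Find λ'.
40.4251 pm

Using the Compton formula: λ' = λ + λ_C(1 − cos θ)

For θ = 30°, cos θ = √3/2 (exact) ≈ 0.8660, so:
1 − cos 30° = 1 − (√3/2) ≈ 0.1340

Δλ = λ_C × 0.1340 = 2.4263 × 0.1340 = 0.3251 pm

λ' = 40.1 + 0.3251 = 40.4251 pm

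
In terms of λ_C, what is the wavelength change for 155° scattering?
1.9063 λ_C

The Compton shift formula is:
Δλ = λ_C(1 - cos θ)

Dividing both sides by λ_C:
Δλ/λ_C = 1 - cos θ

For θ = 155°:
Δλ/λ_C = 1 - cos(155°)
Δλ/λ_C = 1 - -0.9063
Δλ/λ_C = 1.9063

This means the shift is 1.9063 × λ_C = 4.6253 pm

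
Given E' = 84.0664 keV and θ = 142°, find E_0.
119.0999 keV

Convert final energy to wavelength (hc ≈ 1239.842 keV·pm):
λ' = hc/E' = 1239.842 / 84.0664 = 14.7484 pm

Calculate the Compton shift:
Δλ = λ_C(1 - cos(142°))
Δλ = 2.4263 × (1 - cos(142°))
Δλ = 4.3383 pm

Initial wavelength:
λ = λ' - Δλ = 14.7484 - 4.3383 = 10.4101 pm

Initial energy:
E = hc/λ = 1239.842 / 10.4101 = 119.0999 keV

(Intermediate values are shown rounded; full precision is carried through to the final answer.)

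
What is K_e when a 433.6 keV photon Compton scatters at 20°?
21.1084 keV

By energy conservation: K_e = E_initial - E_final

First find the scattered photon energy:
Initial wavelength: λ = hc/E = 2.8594 pm
Compton shift: Δλ = λ_C(1 - cos(20°)) = 0.1463 pm
Final wavelength: λ' = 2.8594 + 0.1463 = 3.0057 pm
Final photon energy: E' = hc/λ' = 412.4916 keV

Electron kinetic energy:
K_e = E - E' = 433.6000 - 412.4916 = 21.1084 keV

(Intermediate values are shown rounded; full precision is carried through to the final answer.)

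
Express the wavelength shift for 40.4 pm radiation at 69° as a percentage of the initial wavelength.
3.8535%

Calculate the Compton shift:
Δλ = λ_C(1 - cos(69°))
Δλ = 2.4263 × (1 - cos(69°))
Δλ = 2.4263 × 0.6416
Δλ = 1.5568 pm

Percentage change:
(Δλ/λ₀) × 100 = (1.5568/40.4) × 100
= 3.8535%

(Intermediate values are shown rounded; full precision is carried through to the final answer.)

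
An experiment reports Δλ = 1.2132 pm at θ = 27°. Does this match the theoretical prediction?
No, inconsistent

Calculate the expected shift for θ = 27°:

Δλ_expected = λ_C(1 - cos(27°))
Δλ_expected = 2.4263 × (1 - cos(27°))
Δλ_expected = 2.4263 × 0.1090
Δλ_expected = 0.2645 pm

Given shift: 1.2132 pm
Expected shift: 0.2645 pm
Difference: 0.9487 pm

The values do not match. The given shift corresponds to θ ≈ 60.0°, not 27°.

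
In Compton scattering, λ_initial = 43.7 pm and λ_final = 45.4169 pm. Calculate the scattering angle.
73.00°

First find the wavelength shift:
Δλ = λ' - λ = 45.4169 - 43.7 = 1.7169 pm

Using Δλ = λ_C(1 - cos θ), with λ_C = h/(m_e·c) ≈ 2.42631024 pm:
cos θ = 1 - Δλ/λ_C
cos θ = 1 - 1.7169/2.42631024
cos θ = 0.292382

θ = arccos(0.292382)
θ = 73.00°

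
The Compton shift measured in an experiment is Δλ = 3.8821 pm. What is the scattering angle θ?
126.87°

From the Compton formula Δλ = λ_C(1 - cos θ), we can solve for θ:

cos θ = 1 - Δλ/λ_C

Given:
- Δλ = 3.8821 pm
- λ_C = h/(m_e·c) ≈ 2.42631024 pm

cos θ = 1 - 3.8821/2.42631024
cos θ = 1 - 1.600001
cos θ = -0.600001

θ = arccos(-0.600001)
θ = 126.87°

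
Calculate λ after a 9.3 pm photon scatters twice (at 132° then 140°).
17.6348 pm

Apply Compton shift twice:

First scattering at θ₁ = 132°:
Δλ₁ = λ_C(1 - cos(132°))
Δλ₁ = 2.4263 × 1.6691
Δλ₁ = 4.0498 pm

After first scattering:
λ₁ = 9.3 + 4.0498 = 13.3498 pm

Second scattering at θ₂ = 140°:
Δλ₂ = λ_C(1 - cos(140°))
Δλ₂ = 2.4263 × 1.7660
Δλ₂ = 4.2850 pm

Final wavelength:
λ₂ = 13.3498 + 4.2850 = 17.6348 pm

Total shift: Δλ_total = 4.0498 + 4.2850 = 8.3348 pm

(Intermediate values are shown rounded; full precision is carried through to the final answer.)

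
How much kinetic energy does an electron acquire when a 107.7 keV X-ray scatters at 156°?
30.9527 keV

By energy conservation: K_e = E_initial - E_final

First find the scattered photon energy:
Initial wavelength: λ = hc/E = 11.5120 pm
Compton shift: Δλ = λ_C(1 - cos(156°)) = 4.6429 pm
Final wavelength: λ' = 11.5120 + 4.6429 = 16.1549 pm
Final photon energy: E' = hc/λ' = 76.7473 keV

Electron kinetic energy:
K_e = E - E' = 107.7000 - 76.7473 = 30.9527 keV

(Intermediate values are shown rounded; full precision is carried through to the final answer.)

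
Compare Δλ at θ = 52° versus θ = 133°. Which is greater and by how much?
133° produces the larger shift by a factor of 4.376

Calculate both shifts using Δλ = λ_C(1 - cos θ):

For θ₁ = 52°:
Δλ₁ = 2.4263 × (1 - cos(52°))
Δλ₁ = 2.4263 × 0.3843
Δλ₁ = 0.9325 pm

For θ₂ = 133°:
Δλ₂ = 2.4263 × (1 - cos(133°))
Δλ₂ = 2.4263 × 1.6820
Δλ₂ = 4.0810 pm

The 133° angle produces the larger shift.
Ratio: 4.0810/0.9325 = 4.376

(Intermediate values are shown rounded; full precision is carried through to the final answer.)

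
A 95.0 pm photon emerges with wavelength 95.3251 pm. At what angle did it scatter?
30.00°

First find the wavelength shift:
Δλ = λ' - λ = 95.3251 - 95.0 = 0.3251 pm

Using Δλ = λ_C(1 - cos θ), with λ_C = h/(m_e·c) ≈ 2.42631024 pm:
cos θ = 1 - Δλ/λ_C
cos θ = 1 - 0.3251/2.42631024
cos θ = 0.866011

θ = arccos(0.866011)
θ = 30.00°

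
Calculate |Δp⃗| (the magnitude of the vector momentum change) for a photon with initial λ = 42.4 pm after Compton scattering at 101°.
2.3356e-23 kg·m/s

Photon momentum magnitude is p = h/λ.

Initial momentum:
p₀ = h/λ = 6.6261e-34/4.2400e-11 = 1.5628e-23 kg·m/s

After scattering:
λ' = λ + Δλ = 42.4 + 2.8893 = 45.2893 pm
p' = h/λ' = 6.6261e-34/4.5289e-11 = 1.4631e-23 kg·m/s

Momentum is a vector; the scattered photon's direction makes angle θ = 101° with the incident direction. The magnitude of the vector change Δp⃗ = p⃗₀ − p⃗' is found from the law of cosines:
|Δp⃗|² = p₀² + p'² − 2p₀p'cos θ
|Δp⃗|² = (1.5628e-23)² + (1.4631e-23)² − 2·1.5628e-23·1.4631e-23·cos(101°)
|Δp⃗| = 2.3356e-23 kg·m/s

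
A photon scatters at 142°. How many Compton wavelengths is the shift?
1.7880 λ_C

The Compton shift formula is:
Δλ = λ_C(1 - cos θ)

Dividing both sides by λ_C:
Δλ/λ_C = 1 - cos θ

For θ = 142°:
Δλ/λ_C = 1 - cos(142°)
Δλ/λ_C = 1 - -0.7880
Δλ/λ_C = 1.7880

This means the shift is 1.7880 × λ_C = 4.3383 pm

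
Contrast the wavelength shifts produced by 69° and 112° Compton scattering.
112° produces the larger shift by a factor of 2.142

Calculate both shifts using Δλ = λ_C(1 - cos θ):

For θ₁ = 69°:
Δλ₁ = 2.4263 × (1 - cos(69°))
Δλ₁ = 2.4263 × 0.6416
Δλ₁ = 1.5568 pm

For θ₂ = 112°:
Δλ₂ = 2.4263 × (1 - cos(112°))
Δλ₂ = 2.4263 × 1.3746
Δλ₂ = 3.3352 pm

The 112° angle produces the larger shift.
Ratio: 3.3352/1.5568 = 2.142

(Intermediate values are shown rounded; full precision is carried through to the final answer.)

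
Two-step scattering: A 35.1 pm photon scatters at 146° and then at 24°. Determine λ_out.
39.7476 pm

Apply Compton shift twice:

First scattering at θ₁ = 146°:
Δλ₁ = λ_C(1 - cos(146°))
Δλ₁ = 2.4263 × 1.8290
Δλ₁ = 4.4378 pm

After first scattering:
λ₁ = 35.1 + 4.4378 = 39.5378 pm

Second scattering at θ₂ = 24°:
Δλ₂ = λ_C(1 - cos(24°))
Δλ₂ = 2.4263 × 0.0865
Δλ₂ = 0.2098 pm

Final wavelength:
λ₂ = 39.5378 + 0.2098 = 39.7476 pm

Total shift: Δλ_total = 4.4378 + 0.2098 = 4.6476 pm

(Intermediate values are shown rounded; full precision is carried through to the final answer.)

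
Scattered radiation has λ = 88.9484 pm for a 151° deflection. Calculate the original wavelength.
84.4000 pm

From λ' = λ + Δλ, we have λ = λ' - Δλ

First calculate the Compton shift:
Δλ = λ_C(1 - cos θ)
Δλ = 2.4263 × (1 - cos(151°))
Δλ = 2.4263 × 1.8746
Δλ = 4.5484 pm

Initial wavelength:
λ = λ' - Δλ
λ = 88.9484 - 4.5484
λ = 84.4000 pm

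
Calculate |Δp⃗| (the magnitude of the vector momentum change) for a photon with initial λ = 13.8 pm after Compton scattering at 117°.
7.3721e-23 kg·m/s

Photon momentum magnitude is p = h/λ.

Initial momentum:
p₀ = h/λ = 6.6261e-34/1.3800e-11 = 4.8015e-23 kg·m/s

After scattering:
λ' = λ + Δλ = 13.8 + 3.5278 = 17.3278 pm
p' = h/λ' = 6.6261e-34/1.7328e-11 = 3.8239e-23 kg·m/s

Momentum is a vector; the scattered photon's direction makes angle θ = 117° with the incident direction. The magnitude of the vector change Δp⃗ = p⃗₀ − p⃗' is found from the law of cosines:
|Δp⃗|² = p₀² + p'² − 2p₀p'cos θ
|Δp⃗|² = (4.8015e-23)² + (3.8239e-23)² − 2·4.8015e-23·3.8239e-23·cos(117°)
|Δp⃗| = 7.3721e-23 kg·m/s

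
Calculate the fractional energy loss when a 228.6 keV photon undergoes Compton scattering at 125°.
0.4131 (or 41.31%)

Calculate initial and final photon energies:

Initial: E₀ = 228.6 keV → λ₀ = 5.4236 pm
Compton shift: Δλ = 3.8180 pm
Final wavelength: λ' = 9.2416 pm
Final energy: E' = 134.1586 keV

Fractional energy loss:
(E₀ - E')/E₀ = (228.6000 - 134.1586)/228.6000
= 94.4414/228.6000
= 0.4131
= 41.31%

(Intermediate values are shown rounded; full precision is carried through to the final answer.)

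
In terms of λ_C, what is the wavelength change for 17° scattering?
0.0437 λ_C

The Compton shift formula is:
Δλ = λ_C(1 - cos θ)

Dividing both sides by λ_C:
Δλ/λ_C = 1 - cos θ

For θ = 17°:
Δλ/λ_C = 1 - cos(17°)
Δλ/λ_C = 1 - 0.9563
Δλ/λ_C = 0.0437

This means the shift is 0.0437 × λ_C = 0.1060 pm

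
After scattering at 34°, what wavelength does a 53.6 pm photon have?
54.0148 pm

Using the Compton scattering formula:
λ' = λ + Δλ = λ + λ_C(1 - cos θ)

Given:
- Initial wavelength λ = 53.6 pm
- Scattering angle θ = 34°
- Compton wavelength λ_C ≈ 2.4263 pm

Calculate the shift:
Δλ = 2.4263 × (1 - cos(34°))
Δλ = 2.4263 × 0.1710
Δλ = 0.4148 pm

Final wavelength:
λ' = 53.6 + 0.4148 = 54.0148 pm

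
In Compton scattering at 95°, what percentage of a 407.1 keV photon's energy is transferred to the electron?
0.4641 (or 46.41%)

Calculate initial and final photon energies:

Initial: E₀ = 407.1 keV → λ₀ = 3.0455 pm
Compton shift: Δλ = 2.6378 pm
Final wavelength: λ' = 5.6833 pm
Final energy: E' = 218.1544 keV

Fractional energy loss:
(E₀ - E')/E₀ = (407.1000 - 218.1544)/407.1000
= 188.9456/407.1000
= 0.4641
= 46.41%

(Intermediate values are shown rounded; full precision is carried through to the final answer.)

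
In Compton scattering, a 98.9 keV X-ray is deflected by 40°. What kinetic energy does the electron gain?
4.2842 keV

By energy conservation: K_e = E_initial - E_final

First find the scattered photon energy:
Initial wavelength: λ = hc/E = 12.5363 pm
Compton shift: Δλ = λ_C(1 - cos(40°)) = 0.5676 pm
Final wavelength: λ' = 12.5363 + 0.5676 = 13.1040 pm
Final photon energy: E' = hc/λ' = 94.6158 keV

Electron kinetic energy:
K_e = E - E' = 98.9000 - 94.6158 = 4.2842 keV

(Intermediate values are shown rounded; full precision is carried through to the final answer.)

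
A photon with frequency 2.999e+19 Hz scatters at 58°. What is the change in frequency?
3.071e+18 Hz (decrease)

Convert frequency to wavelength (c = 299792458 m/s):
λ₀ = c/f₀ = 299792458/2.999e+19 = 9.9964141e-12 m = 9.9964 pm

Calculate Compton shift:
Δλ = λ_C(1 - cos(58°)) = 1.1406 pm

Final wavelength:
λ' = λ₀ + Δλ = 9.9964 + 1.1406 = 11.1370 pm

Final frequency:
f' = c/λ' = 299792458/1.1136976e-11 = 2.6918659e+19 Hz

Frequency shift (decrease):
Δf = f₀ - f' = 2.999e+19 - 2.6918659e+19 = 3.071e+18 Hz

(Intermediate values are shown rounded; full precision is carried through to the final answer.)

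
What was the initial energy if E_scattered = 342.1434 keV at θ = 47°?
434.6999 keV

Convert final energy to wavelength (hc ≈ 1239.842 keV·pm):
λ' = hc/E' = 1239.842 / 342.1434 = 3.6237 pm

Calculate the Compton shift:
Δλ = λ_C(1 - cos(47°))
Δλ = 2.4263 × (1 - cos(47°))
Δλ = 0.7716 pm

Initial wavelength:
λ = λ' - Δλ = 3.6237 - 0.7716 = 2.8522 pm

Initial energy:
E = hc/λ = 1239.842 / 2.8522 = 434.6999 keV

(Intermediate values are shown rounded; full precision is carried through to the final answer.)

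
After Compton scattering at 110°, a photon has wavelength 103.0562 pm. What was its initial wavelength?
99.8000 pm

From λ' = λ + Δλ, we have λ = λ' - Δλ

First calculate the Compton shift:
Δλ = λ_C(1 - cos θ)
Δλ = 2.4263 × (1 - cos(110°))
Δλ = 2.4263 × 1.3420
Δλ = 3.2562 pm

Initial wavelength:
λ = λ' - Δλ
λ = 103.0562 - 3.2562
λ = 99.8000 pm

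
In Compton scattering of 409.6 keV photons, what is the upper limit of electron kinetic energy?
252.2512 keV

Maximum energy transfer occurs at θ = 180° (backscattering).

Initial photon: E₀ = 409.6 keV → λ₀ = 3.0270 pm

Maximum Compton shift (at 180°):
Δλ_max = 2λ_C = 2 × 2.4263 = 4.8526 pm

Final wavelength:
λ' = 3.0270 + 4.8526 = 7.8796 pm

Minimum photon energy (maximum energy to electron):
E'_min = hc/λ' = 157.3488 keV

Maximum electron kinetic energy:
K_max = E₀ - E'_min = 409.6000 - 157.3488 = 252.2512 keV

(Intermediate values are shown rounded; full precision is carried through to the final answer.)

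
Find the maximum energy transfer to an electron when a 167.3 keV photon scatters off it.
66.1999 keV

Maximum energy transfer occurs at θ = 180° (backscattering).

Initial photon: E₀ = 167.3 keV → λ₀ = 7.4109 pm

Maximum Compton shift (at 180°):
Δλ_max = 2λ_C = 2 × 2.4263 = 4.8526 pm

Final wavelength:
λ' = 7.4109 + 4.8526 = 12.2635 pm

Minimum photon energy (maximum energy to electron):
E'_min = hc/λ' = 101.1001 keV

Maximum electron kinetic energy:
K_max = E₀ - E'_min = 167.3000 - 101.1001 = 66.1999 keV

(Intermediate values are shown rounded; full precision is carried through to the final answer.)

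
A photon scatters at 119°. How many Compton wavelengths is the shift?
1.4848 λ_C

The Compton shift formula is:
Δλ = λ_C(1 - cos θ)

Dividing both sides by λ_C:
Δλ/λ_C = 1 - cos θ

For θ = 119°:
Δλ/λ_C = 1 - cos(119°)
Δλ/λ_C = 1 - -0.4848
Δλ/λ_C = 1.4848

This means the shift is 1.4848 × λ_C = 3.6026 pm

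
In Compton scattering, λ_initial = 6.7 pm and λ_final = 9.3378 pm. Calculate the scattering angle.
95.00°

First find the wavelength shift:
Δλ = λ' - λ = 9.3378 - 6.7 = 2.6378 pm

Using Δλ = λ_C(1 - cos θ), with λ_C = h/(m_e·c) ≈ 2.42631024 pm:
cos θ = 1 - Δλ/λ_C
cos θ = 1 - 2.6378/2.42631024
cos θ = -0.087165

θ = arccos(-0.087165)
θ = 95.00°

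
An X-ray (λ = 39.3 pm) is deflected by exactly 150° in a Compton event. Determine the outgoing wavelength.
43.8276 pm

Using the Compton formula: λ' = λ + λ_C(1 − cos θ)

For θ = 150°, cos θ = -√3/2 (exact) ≈ -0.8660, so:
1 − cos 150° = 1 − (-√3/2) ≈ 1.8660

Δλ = λ_C × 1.8660 = 2.4263 × 1.8660 = 4.5276 pm

λ' = 39.3 + 4.5276 = 43.8276 pm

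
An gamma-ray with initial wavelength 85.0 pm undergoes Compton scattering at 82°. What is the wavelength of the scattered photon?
87.0886 pm

Using the Compton scattering formula:
λ' = λ + Δλ = λ + λ_C(1 - cos θ)

Given:
- Initial wavelength λ = 85.0 pm
- Scattering angle θ = 82°
- Compton wavelength λ_C ≈ 2.4263 pm

Calculate the shift:
Δλ = 2.4263 × (1 - cos(82°))
Δλ = 2.4263 × 0.8608
Δλ = 2.0886 pm

Final wavelength:
λ' = 85.0 + 2.0886 = 87.0886 pm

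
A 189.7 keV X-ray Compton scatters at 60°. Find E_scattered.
160.0011 keV

First convert energy to wavelength:
λ = hc/E, with hc ≈ 1239.842 keV·pm (i.e. 1239.842 eV·nm)

For E = 189.7 keV = 189700 eV:
λ = 1239.842 keV·pm / 189.7 keV
λ = 6.5358 pm

Calculate the Compton shift:
Δλ = λ_C(1 - cos(60°)) = 2.4263 × 0.5000
Δλ = 1.2132 pm

Final wavelength:
λ' = 6.5358 + 1.2132 = 7.7490 pm

Final energy:
E' = hc/λ' = 1239.842 / 7.7490 = 160.0011 keV

(Intermediate values are shown rounded; full precision is carried through to the final answer.)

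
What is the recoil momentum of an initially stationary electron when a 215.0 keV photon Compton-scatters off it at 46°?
8.5532e-23 kg·m/s

The electron is initially at rest, so by conservation of momentum:
p⃗_e = p⃗₀ − p⃗'  (incident photon momentum minus scattered photon momentum)

Photon momentum magnitudes (p = h/λ = E/c):
λ₀ = hc/E₀ = 5.7667 pm → p₀ = h/λ₀ = 1.1490e-22 kg·m/s
Δλ = λ_C(1 − cos 46°) = 0.7409 pm
λ' = 6.5076 pm → p' = h/λ' = 1.0182e-22 kg·m/s

The scattered photon makes angle θ = 46° with the incident direction, so by the law of cosines:
|p⃗_e|² = p₀² + p'² − 2p₀p'cos θ
|p⃗_e|² = (1.1490e-22)² + (1.0182e-22)² − 2·1.1490e-22·1.0182e-22·cos(46°)
|p⃗_e| = 8.5532e-23 kg·m/s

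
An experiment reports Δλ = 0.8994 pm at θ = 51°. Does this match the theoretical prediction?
Yes, consistent

Calculate the expected shift for θ = 51°:

Δλ_expected = λ_C(1 - cos(51°))
Δλ_expected = 2.4263 × (1 - cos(51°))
Δλ_expected = 2.4263 × 0.3707
Δλ_expected = 0.8994 pm

Given shift: 0.8994 pm
Expected shift: 0.8994 pm
Difference: 0.0000 pm

The values match. This is consistent with Compton scattering at the stated angle.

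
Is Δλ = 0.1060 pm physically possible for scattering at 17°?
Yes, consistent

Calculate the expected shift for θ = 17°:

Δλ_expected = λ_C(1 - cos(17°))
Δλ_expected = 2.4263 × (1 - cos(17°))
Δλ_expected = 2.4263 × 0.0437
Δλ_expected = 0.1060 pm

Given shift: 0.1060 pm
Expected shift: 0.1060 pm
Difference: 0.0000 pm

The values match. This is consistent with Compton scattering at the stated angle.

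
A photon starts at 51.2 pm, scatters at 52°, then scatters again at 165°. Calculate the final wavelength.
56.9025 pm

Apply Compton shift twice:

First scattering at θ₁ = 52°:
Δλ₁ = λ_C(1 - cos(52°))
Δλ₁ = 2.4263 × 0.3843
Δλ₁ = 0.9325 pm

After first scattering:
λ₁ = 51.2 + 0.9325 = 52.1325 pm

Second scattering at θ₂ = 165°:
Δλ₂ = λ_C(1 - cos(165°))
Δλ₂ = 2.4263 × 1.9659
Δλ₂ = 4.7699 pm

Final wavelength:
λ₂ = 52.1325 + 4.7699 = 56.9025 pm

Total shift: Δλ_total = 0.9325 + 4.7699 = 5.7025 pm

(Intermediate values are shown rounded; full precision is carried through to the final answer.)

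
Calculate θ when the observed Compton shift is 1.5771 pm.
69.51°

From the Compton formula Δλ = λ_C(1 - cos θ), we can solve for θ:

cos θ = 1 - Δλ/λ_C

Given:
- Δλ = 1.5771 pm
- λ_C = h/(m_e·c) ≈ 2.42631024 pm

cos θ = 1 - 1.5771/2.42631024
cos θ = 1 - 0.649999
cos θ = 0.350001

θ = arccos(0.350001)
θ = 69.51°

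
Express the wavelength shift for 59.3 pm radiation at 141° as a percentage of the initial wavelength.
7.2713%

Calculate the Compton shift:
Δλ = λ_C(1 - cos(141°))
Δλ = 2.4263 × (1 - cos(141°))
Δλ = 2.4263 × 1.7771
Δλ = 4.3119 pm

Percentage change:
(Δλ/λ₀) × 100 = (4.3119/59.3) × 100
= 7.2713%

(Intermediate values are shown rounded; full precision is carried through to the final answer.)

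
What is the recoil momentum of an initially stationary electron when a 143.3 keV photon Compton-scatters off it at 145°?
1.2165e-22 kg·m/s

The electron is initially at rest, so by conservation of momentum:
p⃗_e = p⃗₀ − p⃗'  (incident photon momentum minus scattered photon momentum)

Photon momentum magnitudes (p = h/λ = E/c):
λ₀ = hc/E₀ = 8.6521 pm → p₀ = h/λ₀ = 7.6584e-23 kg·m/s
Δλ = λ_C(1 − cos 145°) = 4.4138 pm
λ' = 13.0659 pm → p' = h/λ' = 5.0713e-23 kg·m/s

The scattered photon makes angle θ = 145° with the incident direction, so by the law of cosines:
|p⃗_e|² = p₀² + p'² − 2p₀p'cos θ
|p⃗_e|² = (7.6584e-23)² + (5.0713e-23)² − 2·7.6584e-23·5.0713e-23·cos(145°)
|p⃗_e| = 1.2165e-22 kg·m/s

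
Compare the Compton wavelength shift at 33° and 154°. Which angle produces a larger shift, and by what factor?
154° produces the larger shift by a factor of 11.770

Calculate both shifts using Δλ = λ_C(1 - cos θ):

For θ₁ = 33°:
Δλ₁ = 2.4263 × (1 - cos(33°))
Δλ₁ = 2.4263 × 0.1613
Δλ₁ = 0.3914 pm

For θ₂ = 154°:
Δλ₂ = 2.4263 × (1 - cos(154°))
Δλ₂ = 2.4263 × 1.8988
Δλ₂ = 4.6071 pm

The 154° angle produces the larger shift.
Ratio: 4.6071/0.3914 = 11.770

(Intermediate values are shown rounded; full precision is carried through to the final answer.)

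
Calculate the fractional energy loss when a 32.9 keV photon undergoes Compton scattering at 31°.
0.0091 (or 0.91%)

Calculate initial and final photon energies:

Initial: E₀ = 32.9 keV → λ₀ = 37.6852 pm
Compton shift: Δλ = 0.3466 pm
Final wavelength: λ' = 38.0317 pm
Final energy: E' = 32.6002 keV

Fractional energy loss:
(E₀ - E')/E₀ = (32.9000 - 32.6002)/32.9000
= 0.2998/32.9000
= 0.0091
= 0.91%

(Intermediate values are shown rounded; full precision is carried through to the final answer.)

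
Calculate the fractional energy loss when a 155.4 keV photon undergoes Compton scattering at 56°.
0.1182 (or 11.82%)

Calculate initial and final photon energies:

Initial: E₀ = 155.4 keV → λ₀ = 7.9784 pm
Compton shift: Δλ = 1.0695 pm
Final wavelength: λ' = 9.0479 pm
Final energy: E' = 137.0305 keV

Fractional energy loss:
(E₀ - E')/E₀ = (155.4000 - 137.0305)/155.4000
= 18.3695/155.4000
= 0.1182
= 11.82%

(Intermediate values are shown rounded; full precision is carried through to the final answer.)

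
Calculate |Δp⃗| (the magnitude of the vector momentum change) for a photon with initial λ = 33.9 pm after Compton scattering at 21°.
7.1077e-24 kg·m/s

Photon momentum magnitude is p = h/λ.

Initial momentum:
p₀ = h/λ = 6.6261e-34/3.3900e-11 = 1.9546e-23 kg·m/s

After scattering:
λ' = λ + Δλ = 33.9 + 0.1612 = 34.0612 pm
p' = h/λ' = 6.6261e-34/3.4061e-11 = 1.9453e-23 kg·m/s

Momentum is a vector; the scattered photon's direction makes angle θ = 21° with the incident direction. The magnitude of the vector change Δp⃗ = p⃗₀ − p⃗' is found from the law of cosines:
|Δp⃗|² = p₀² + p'² − 2p₀p'cos θ
|Δp⃗|² = (1.9546e-23)² + (1.9453e-23)² − 2·1.9546e-23·1.9453e-23·cos(21°)
|Δp⃗| = 7.1077e-24 kg·m/s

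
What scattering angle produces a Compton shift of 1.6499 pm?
71.34°

From the Compton formula Δλ = λ_C(1 - cos θ), we can solve for θ:

cos θ = 1 - Δλ/λ_C

Given:
- Δλ = 1.6499 pm
- λ_C = h/(m_e·c) ≈ 2.42631024 pm

cos θ = 1 - 1.6499/2.42631024
cos θ = 1 - 0.680004
cos θ = 0.319996

θ = arccos(0.319996)
θ = 71.34°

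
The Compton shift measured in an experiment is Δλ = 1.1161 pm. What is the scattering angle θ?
57.32°

From the Compton formula Δλ = λ_C(1 - cos θ), we can solve for θ:

cos θ = 1 - Δλ/λ_C

Given:
- Δλ = 1.1161 pm
- λ_C = h/(m_e·c) ≈ 2.42631024 pm

cos θ = 1 - 1.1161/2.42631024
cos θ = 1 - 0.459999
cos θ = 0.540001

θ = arccos(0.540001)
θ = 57.32°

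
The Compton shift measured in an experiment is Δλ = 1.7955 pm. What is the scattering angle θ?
74.93°

From the Compton formula Δλ = λ_C(1 - cos θ), we can solve for θ:

cos θ = 1 - Δλ/λ_C

Given:
- Δλ = 1.7955 pm
- λ_C = h/(m_e·c) ≈ 2.42631024 pm

cos θ = 1 - 1.7955/2.42631024
cos θ = 1 - 0.740013
cos θ = 0.259987

θ = arccos(0.259987)
θ = 74.93°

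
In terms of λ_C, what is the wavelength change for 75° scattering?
0.7412 λ_C

The Compton shift formula is:
Δλ = λ_C(1 - cos θ)

Dividing both sides by λ_C:
Δλ/λ_C = 1 - cos θ

For θ = 75°:
Δλ/λ_C = 1 - cos(75°)
Δλ/λ_C = 1 - 0.2588
Δλ/λ_C = 0.7412

This means the shift is 0.7412 × λ_C = 1.7983 pm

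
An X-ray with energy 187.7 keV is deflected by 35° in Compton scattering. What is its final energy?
176.0080 keV

First convert energy to wavelength:
λ = hc/E, with hc ≈ 1239.842 keV·pm (i.e. 1239.842 eV·nm)

For E = 187.7 keV = 187700 eV:
λ = 1239.842 keV·pm / 187.7 keV
λ = 6.6054 pm

Calculate the Compton shift:
Δλ = λ_C(1 - cos(35°)) = 2.4263 × 0.1808
Δλ = 0.4388 pm

Final wavelength:
λ' = 6.6054 + 0.4388 = 7.0442 pm

Final energy:
E' = hc/λ' = 1239.842 / 7.0442 = 176.0080 keV

(Intermediate values are shown rounded; full precision is carried through to the final answer.)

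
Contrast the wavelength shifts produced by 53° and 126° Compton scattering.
126° produces the larger shift by a factor of 3.988

Calculate both shifts using Δλ = λ_C(1 - cos θ):

For θ₁ = 53°:
Δλ₁ = 2.4263 × (1 - cos(53°))
Δλ₁ = 2.4263 × 0.3982
Δλ₁ = 0.9661 pm

For θ₂ = 126°:
Δλ₂ = 2.4263 × (1 - cos(126°))
Δλ₂ = 2.4263 × 1.5878
Δλ₂ = 3.8525 pm

The 126° angle produces the larger shift.
Ratio: 3.8525/0.9661 = 3.988

(Intermediate values are shown rounded; full precision is carried through to the final answer.)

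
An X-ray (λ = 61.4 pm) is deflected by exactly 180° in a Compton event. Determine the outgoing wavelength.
66.2526 pm

Using the Compton formula: λ' = λ + λ_C(1 − cos θ)

For θ = 180°, cos θ = -1 (exact) = -1.0000, so:
1 − cos 180° = 1 − (-1) = 2.0000

Δλ = λ_C × 2.0000 = 2.4263 × 2.0000 = 4.8526 pm

λ' = 61.4 + 4.8526 = 66.2526 pm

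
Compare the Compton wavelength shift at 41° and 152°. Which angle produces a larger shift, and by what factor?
152° produces the larger shift by a factor of 7.676

Calculate both shifts using Δλ = λ_C(1 - cos θ):

For θ₁ = 41°:
Δλ₁ = 2.4263 × (1 - cos(41°))
Δλ₁ = 2.4263 × 0.2453
Δλ₁ = 0.5952 pm

For θ₂ = 152°:
Δλ₂ = 2.4263 × (1 - cos(152°))
Δλ₂ = 2.4263 × 1.8829
Δλ₂ = 4.5686 pm

The 152° angle produces the larger shift.
Ratio: 4.5686/0.5952 = 7.676

(Intermediate values are shown rounded; full precision is carried through to the final answer.)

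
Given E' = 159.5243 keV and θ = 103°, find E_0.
258.3000 keV

Convert final energy to wavelength (hc ≈ 1239.842 keV·pm):
λ' = hc/E' = 1239.842 / 159.5243 = 7.7721 pm

Calculate the Compton shift:
Δλ = λ_C(1 - cos(103°))
Δλ = 2.4263 × (1 - cos(103°))
Δλ = 2.9721 pm

Initial wavelength:
λ = λ' - Δλ = 7.7721 - 2.9721 = 4.8000 pm

Initial energy:
E = hc/λ = 1239.842 / 4.8000 = 258.3000 keV

(Intermediate values are shown rounded; full precision is carried through to the final answer.)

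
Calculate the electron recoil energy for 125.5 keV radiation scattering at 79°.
20.8063 keV

By energy conservation: K_e = E_initial - E_final

First find the scattered photon energy:
Initial wavelength: λ = hc/E = 9.8792 pm
Compton shift: Δλ = λ_C(1 - cos(79°)) = 1.9633 pm
Final wavelength: λ' = 9.8792 + 1.9633 = 11.8426 pm
Final photon energy: E' = hc/λ' = 104.6937 keV

Electron kinetic energy:
K_e = E - E' = 125.5000 - 104.6937 = 20.8063 keV

(Intermediate values are shown rounded; full precision is carried through to the final answer.)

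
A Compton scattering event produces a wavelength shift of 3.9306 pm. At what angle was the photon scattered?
128.32°

From the Compton formula Δλ = λ_C(1 - cos θ), we can solve for θ:

cos θ = 1 - Δλ/λ_C

Given:
- Δλ = 3.9306 pm
- λ_C = h/(m_e·c) ≈ 2.42631024 pm

cos θ = 1 - 3.9306/2.42631024
cos θ = 1 - 1.619991
cos θ = -0.619991

θ = arccos(-0.619991)
θ = 128.32°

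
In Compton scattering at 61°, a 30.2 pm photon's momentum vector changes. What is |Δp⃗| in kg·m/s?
2.1842e-23 kg·m/s

Photon momentum magnitude is p = h/λ.

Initial momentum:
p₀ = h/λ = 6.6261e-34/3.0200e-11 = 2.1941e-23 kg·m/s

After scattering:
λ' = λ + Δλ = 30.2 + 1.2500 = 31.4500 pm
p' = h/λ' = 6.6261e-34/3.1450e-11 = 2.1069e-23 kg·m/s

Momentum is a vector; the scattered photon's direction makes angle θ = 61° with the incident direction. The magnitude of the vector change Δp⃗ = p⃗₀ − p⃗' is found from the law of cosines:
|Δp⃗|² = p₀² + p'² − 2p₀p'cos θ
|Δp⃗|² = (2.1941e-23)² + (2.1069e-23)² − 2·2.1941e-23·2.1069e-23·cos(61°)
|Δp⃗| = 2.1842e-23 kg·m/s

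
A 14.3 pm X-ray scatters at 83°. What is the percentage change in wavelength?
14.8994%

Calculate the Compton shift:
Δλ = λ_C(1 - cos(83°))
Δλ = 2.4263 × (1 - cos(83°))
Δλ = 2.4263 × 0.8781
Δλ = 2.1306 pm

Percentage change:
(Δλ/λ₀) × 100 = (2.1306/14.3) × 100
= 14.8994%

(Intermediate values are shown rounded; full precision is carried through to the final answer.)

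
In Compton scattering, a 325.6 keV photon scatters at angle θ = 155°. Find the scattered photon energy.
147.0198 keV

First convert energy to wavelength:
λ = hc/E, with hc ≈ 1239.842 keV·pm (i.e. 1239.842 eV·nm)

For E = 325.6 keV = 325600 eV:
λ = 1239.842 keV·pm / 325.6 keV
λ = 3.8079 pm

Calculate the Compton shift:
Δλ = λ_C(1 - cos(155°)) = 2.4263 × 1.9063
Δλ = 4.6253 pm

Final wavelength:
λ' = 3.8079 + 4.6253 = 8.4332 pm

Final energy:
E' = hc/λ' = 1239.842 / 8.4332 = 147.0198 keV

(Intermediate values are shown rounded; full precision is carried through to the final answer.)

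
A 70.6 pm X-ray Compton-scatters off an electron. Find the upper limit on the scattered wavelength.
75.4526 pm (at θ = 180°)

The Compton shift is Δλ = λ_C(1 − cos θ).

Since cos θ ranges from −1 to 1, the factor (1 − cos θ) ranges from 0 to 2; the maximum shift occurs at θ = 180° (backscattering):
Δλ_max = 2λ_C = 2 × 2.4263 pm = 4.8526 pm

Maximum scattered wavelength:
λ'_max = λ₀ + Δλ_max = 70.6 + 4.8526 = 75.4526 pm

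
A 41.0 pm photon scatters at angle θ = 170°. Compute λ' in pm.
45.8158 pm

Using the Compton scattering formula:
λ' = λ + Δλ = λ + λ_C(1 - cos θ)

Given:
- Initial wavelength λ = 41.0 pm
- Scattering angle θ = 170°
- Compton wavelength λ_C ≈ 2.4263 pm

Calculate the shift:
Δλ = 2.4263 × (1 - cos(170°))
Δλ = 2.4263 × 1.9848
Δλ = 4.8158 pm

Final wavelength:
λ' = 41.0 + 4.8158 = 45.8158 pm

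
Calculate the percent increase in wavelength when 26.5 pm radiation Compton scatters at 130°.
15.0412%

Calculate the Compton shift:
Δλ = λ_C(1 - cos(130°))
Δλ = 2.4263 × (1 - cos(130°))
Δλ = 2.4263 × 1.6428
Δλ = 3.9859 pm

Percentage change:
(Δλ/λ₀) × 100 = (3.9859/26.5) × 100
= 15.0412%

(Intermediate values are shown rounded; full precision is carried through to the final answer.)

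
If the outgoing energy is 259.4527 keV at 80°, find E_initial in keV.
446.9999 keV

Convert final energy to wavelength (hc ≈ 1239.842 keV·pm):
λ' = hc/E' = 1239.842 / 259.4527 = 4.7787 pm

Calculate the Compton shift:
Δλ = λ_C(1 - cos(80°))
Δλ = 2.4263 × (1 - cos(80°))
Δλ = 2.0050 pm

Initial wavelength:
λ = λ' - Δλ = 4.7787 - 2.0050 = 2.7737 pm

Initial energy:
E = hc/λ = 1239.842 / 2.7737 = 446.9999 keV

(Intermediate values are shown rounded; full precision is carried through to the final answer.)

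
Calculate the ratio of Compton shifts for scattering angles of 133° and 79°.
133° produces the larger shift by a factor of 2.079

Calculate both shifts using Δλ = λ_C(1 - cos θ):

For θ₁ = 79°:
Δλ₁ = 2.4263 × (1 - cos(79°))
Δλ₁ = 2.4263 × 0.8092
Δλ₁ = 1.9633 pm

For θ₂ = 133°:
Δλ₂ = 2.4263 × (1 - cos(133°))
Δλ₂ = 2.4263 × 1.6820
Δλ₂ = 4.0810 pm

The 133° angle produces the larger shift.
Ratio: 4.0810/1.9633 = 2.079

(Intermediate values are shown rounded; full precision is carried through to the final answer.)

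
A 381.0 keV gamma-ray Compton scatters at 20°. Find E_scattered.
364.6055 keV

First convert energy to wavelength:
λ = hc/E, with hc ≈ 1239.842 keV·pm (i.e. 1239.842 eV·nm)

For E = 381.0 keV = 381000 eV:
λ = 1239.842 keV·pm / 381.0 keV
λ = 3.2542 pm

Calculate the Compton shift:
Δλ = λ_C(1 - cos(20°)) = 2.4263 × 0.0603
Δλ = 0.1463 pm

Final wavelength:
λ' = 3.2542 + 0.1463 = 3.4005 pm

Final energy:
E' = hc/λ' = 1239.842 / 3.4005 = 364.6055 keV

(Intermediate values are shown rounded; full precision is carried through to the final answer.)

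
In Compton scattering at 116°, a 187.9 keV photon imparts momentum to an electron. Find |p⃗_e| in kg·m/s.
1.4206e-22 kg·m/s

The electron is initially at rest, so by conservation of momentum:
p⃗_e = p⃗₀ − p⃗'  (incident photon momentum minus scattered photon momentum)

Photon momentum magnitudes (p = h/λ = E/c):
λ₀ = hc/E₀ = 6.5984 pm → p₀ = h/λ₀ = 1.0042e-22 kg·m/s
Δλ = λ_C(1 − cos 116°) = 3.4899 pm
λ' = 10.0883 pm → p' = h/λ' = 6.5680e-23 kg·m/s

The scattered photon makes angle θ = 116° with the incident direction, so by the law of cosines:
|p⃗_e|² = p₀² + p'² − 2p₀p'cos θ
|p⃗_e|² = (1.0042e-22)² + (6.5680e-23)² − 2·1.0042e-22·6.5680e-23·cos(116°)
|p⃗_e| = 1.4206e-22 kg·m/s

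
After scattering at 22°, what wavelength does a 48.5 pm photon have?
48.6767 pm

Using the Compton scattering formula:
λ' = λ + Δλ = λ + λ_C(1 - cos θ)

Given:
- Initial wavelength λ = 48.5 pm
- Scattering angle θ = 22°
- Compton wavelength λ_C ≈ 2.4263 pm

Calculate the shift:
Δλ = 2.4263 × (1 - cos(22°))
Δλ = 2.4263 × 0.0728
Δλ = 0.1767 pm

Final wavelength:
λ' = 48.5 + 0.1767 = 48.6767 pm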